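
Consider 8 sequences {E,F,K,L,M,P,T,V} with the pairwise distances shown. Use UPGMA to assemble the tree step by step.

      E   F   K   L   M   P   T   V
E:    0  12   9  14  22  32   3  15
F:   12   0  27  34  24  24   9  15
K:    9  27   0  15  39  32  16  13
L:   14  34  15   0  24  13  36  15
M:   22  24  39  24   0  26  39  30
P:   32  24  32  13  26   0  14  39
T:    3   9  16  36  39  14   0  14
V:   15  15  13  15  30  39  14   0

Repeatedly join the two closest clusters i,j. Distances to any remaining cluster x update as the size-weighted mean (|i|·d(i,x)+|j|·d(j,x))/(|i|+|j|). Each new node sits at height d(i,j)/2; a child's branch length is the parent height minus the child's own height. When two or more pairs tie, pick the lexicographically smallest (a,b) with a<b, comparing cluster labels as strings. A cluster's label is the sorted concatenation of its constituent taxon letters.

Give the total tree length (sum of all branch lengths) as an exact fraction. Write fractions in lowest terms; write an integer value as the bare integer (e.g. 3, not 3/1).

iteration 1: select E,T (d=3); attach at lengths (3/2, 3/2); label the merged cluster ET
  updated: d(ET,F)=21/2, d(ET,K)=25/2, d(ET,L)=25, d(ET,M)=61/2, d(ET,P)=23, d(ET,V)=29/2
iteration 2: select ET,F (d=21/2); attach at lengths (15/4, 21/4); label the merged cluster EFT
  updated: d(EFT,K)=52/3, d(EFT,L)=28, d(EFT,M)=85/3, d(EFT,P)=70/3, d(EFT,V)=44/3
iteration 3: select K,V (d=13); attach at lengths (13/2, 13/2); label the merged cluster KV
  updated: d(EFT,KV)=16, d(KV,L)=15, d(KV,M)=69/2, d(KV,P)=71/2
iteration 4: select L,P (d=13); attach at lengths (13/2, 13/2); label the merged cluster LP
  updated: d(EFT,LP)=77/3, d(KV,LP)=101/4, d(LP,M)=25
iteration 5: select EFT,KV (d=16); attach at lengths (11/4, 3/2); label the merged cluster EFKTV
  updated: d(EFKTV,LP)=51/2, d(EFKTV,M)=154/5
iteration 6: select LP,M (d=25); attach at lengths (6, 25/2); label the merged cluster LMP
  updated: d(EFKTV,LMP)=409/15
iteration 7: select EFKTV,LMP (d=409/15); attach at lengths (169/30, 17/15); label the merged cluster EFKLMPTV
final tree: ((((E:3/2,T:3/2):15/4,F:21/4):11/4,(K:13/2,V:13/2):3/2):169/30,((L:13/2,P:13/2):6,M:25/2):17/15)
total length: 4051/60

4051/60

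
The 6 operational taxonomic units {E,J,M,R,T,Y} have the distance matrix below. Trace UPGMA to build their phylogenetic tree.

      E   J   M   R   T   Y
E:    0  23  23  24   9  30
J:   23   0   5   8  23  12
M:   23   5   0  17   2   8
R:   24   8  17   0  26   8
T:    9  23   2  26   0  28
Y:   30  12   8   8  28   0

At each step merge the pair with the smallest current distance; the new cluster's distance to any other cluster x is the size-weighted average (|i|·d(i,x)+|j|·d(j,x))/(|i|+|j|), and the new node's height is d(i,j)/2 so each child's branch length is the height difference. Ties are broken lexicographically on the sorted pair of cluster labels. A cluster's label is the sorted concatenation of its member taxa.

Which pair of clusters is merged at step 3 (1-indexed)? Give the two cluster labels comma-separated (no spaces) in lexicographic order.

JR,Y

iteration 1: select M,T (d=2); attach at lengths (1, 1); label the merged cluster MT
  updated: d(E,MT)=16, d(J,MT)=14, d(MT,R)=43/2, d(MT,Y)=18
iteration 2: select J,R (d=8); attach at lengths (4, 4); label the merged cluster JR
  updated: d(E,JR)=47/2, d(JR,MT)=71/4, d(JR,Y)=10
iteration 3: select JR,Y (d=10); attach at lengths (1, 5); label the merged cluster JRY
  updated: d(E,JRY)=77/3, d(JRY,MT)=107/6
iteration 4: select E,MT (d=16); attach at lengths (8, 7); label the merged cluster EMT
  updated: d(EMT,JRY)=184/9
iteration 5: select EMT,JRY (d=184/9); attach at lengths (20/9, 47/9); label the merged cluster EJMRTY
final tree: ((E:8,(M:1,T:1):7):20/9,((J:4,R:4):1,Y:5):47/9)
total length: 346/9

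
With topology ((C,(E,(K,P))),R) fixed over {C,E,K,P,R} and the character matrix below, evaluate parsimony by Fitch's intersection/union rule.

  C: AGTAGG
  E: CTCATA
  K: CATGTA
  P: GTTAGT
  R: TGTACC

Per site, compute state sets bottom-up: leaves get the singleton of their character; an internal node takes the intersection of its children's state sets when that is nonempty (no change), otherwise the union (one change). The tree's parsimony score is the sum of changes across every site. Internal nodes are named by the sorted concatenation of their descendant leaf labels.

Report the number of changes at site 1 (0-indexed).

KP@0: {C} ∪ {G} = {C,G} (union, +1)
EKP@0: {C} ∩ {C,G} = {C} (intersection, +0)
CEKP@0: {A} ∪ {C} = {A,C} (union, +1)
CEKPR@0: {A,C} ∪ {T} = {A,C,T} (union, +1)
KP@1: {A} ∪ {T} = {A,T} (union, +1)
EKP@1: {T} ∩ {A,T} = {T} (intersection, +0)
CEKP@1: {G} ∪ {T} = {G,T} (union, +1)
CEKPR@1: {G,T} ∩ {G} = {G} (intersection, +0)
KP@2: {T} ∩ {T} = {T} (intersection, +0)
EKP@2: {C} ∪ {T} = {C,T} (union, +1)
CEKP@2: {T} ∩ {C,T} = {T} (intersection, +0)
CEKPR@2: {T} ∩ {T} = {T} (intersection, +0)
KP@3: {G} ∪ {A} = {A,G} (union, +1)
EKP@3: {A} ∩ {A,G} = {A} (intersection, +0)
CEKP@3: {A} ∩ {A} = {A} (intersection, +0)
CEKPR@3: {A} ∩ {A} = {A} (intersection, +0)
KP@4: {T} ∪ {G} = {G,T} (union, +1)
EKP@4: {T} ∩ {G,T} = {T} (intersection, +0)
CEKP@4: {G} ∪ {T} = {G,T} (union, +1)
CEKPR@4: {G,T} ∪ {C} = {C,G,T} (union, +1)
KP@5: {A} ∪ {T} = {A,T} (union, +1)
EKP@5: {A} ∩ {A,T} = {A} (intersection, +0)
CEKP@5: {G} ∪ {A} = {A,G} (union, +1)
CEKPR@5: {A,G} ∪ {C} = {A,C,G} (union, +1)
per-site changes: [3, 2, 1, 1, 3, 3]; total = 13

2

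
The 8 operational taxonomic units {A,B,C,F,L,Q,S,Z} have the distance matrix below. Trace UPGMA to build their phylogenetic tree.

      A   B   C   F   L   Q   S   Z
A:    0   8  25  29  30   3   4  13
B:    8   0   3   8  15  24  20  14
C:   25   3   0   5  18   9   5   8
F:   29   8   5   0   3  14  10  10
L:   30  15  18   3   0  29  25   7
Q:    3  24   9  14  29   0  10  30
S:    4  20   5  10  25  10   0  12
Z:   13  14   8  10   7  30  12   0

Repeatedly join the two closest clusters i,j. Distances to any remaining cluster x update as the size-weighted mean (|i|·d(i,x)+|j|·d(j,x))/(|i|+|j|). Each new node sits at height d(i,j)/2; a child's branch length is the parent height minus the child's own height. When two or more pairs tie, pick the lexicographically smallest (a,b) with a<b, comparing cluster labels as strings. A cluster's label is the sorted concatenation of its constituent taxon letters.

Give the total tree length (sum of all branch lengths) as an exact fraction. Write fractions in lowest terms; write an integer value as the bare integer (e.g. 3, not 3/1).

step 1: merge (A,Q) at d=3; branch lengths A→3/2, Q→3/2; new cluster AQ
  updated: d(AQ,B)=16, d(AQ,C)=17, d(AQ,F)=43/2, d(AQ,L)=59/2, d(AQ,S)=7, d(AQ,Z)=43/2
step 2: merge (B,C) at d=3; branch lengths B→3/2, C→3/2; new cluster BC
  updated: d(AQ,BC)=33/2, d(BC,F)=13/2, d(BC,L)=33/2, d(BC,S)=25/2, d(BC,Z)=11
step 3: merge (F,L) at d=3; branch lengths F→3/2, L→3/2; new cluster FL
  updated: d(AQ,FL)=51/2, d(BC,FL)=23/2, d(FL,S)=35/2, d(FL,Z)=17/2
step 4: merge (AQ,S) at d=7; branch lengths AQ→2, S→7/2; new cluster AQS
  updated: d(AQS,BC)=91/6, d(AQS,FL)=137/6, d(AQS,Z)=55/3
step 5: merge (FL,Z) at d=17/2; branch lengths FL→11/4, Z→17/4; new cluster FLZ
  updated: d(AQS,FLZ)=64/3, d(BC,FLZ)=34/3
step 6: merge (BC,FLZ) at d=34/3; branch lengths BC→25/6, FLZ→17/12; new cluster BCFLZ
  updated: d(AQS,BCFLZ)=283/15
step 7: merge (AQS,BCFLZ) at d=283/15; branch lengths AQS→89/15, BCFLZ→113/30; new cluster ABCFLQSZ
final tree: (((A:3/2,Q:3/2):2,S:7/2):89/15,((B:3/2,C:3/2):25/6,((F:3/2,L:3/2):11/4,Z:17/4):17/12):113/30)
total length: 2207/60

2207/60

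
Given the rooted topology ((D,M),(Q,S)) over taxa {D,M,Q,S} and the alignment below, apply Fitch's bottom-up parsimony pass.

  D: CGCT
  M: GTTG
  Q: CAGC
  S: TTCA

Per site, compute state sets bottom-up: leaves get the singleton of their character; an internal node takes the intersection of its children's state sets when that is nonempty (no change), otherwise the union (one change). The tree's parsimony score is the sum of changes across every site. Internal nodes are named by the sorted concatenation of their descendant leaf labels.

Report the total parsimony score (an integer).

9

site 0, node DM: D={C} ∪ M={G} → {C,G} (+1)
site 0, node QS: Q={C} ∪ S={T} → {C,T} (+1)
site 0, node DMQS: DM={C,G} ∩ QS={C,T} → {C} (+0)
site 1, node DM: D={G} ∪ M={T} → {G,T} (+1)
site 1, node QS: Q={A} ∪ S={T} → {A,T} (+1)
site 1, node DMQS: DM={G,T} ∩ QS={A,T} → {T} (+0)
site 2, node DM: D={C} ∪ M={T} → {C,T} (+1)
site 2, node QS: Q={G} ∪ S={C} → {C,G} (+1)
site 2, node DMQS: DM={C,T} ∩ QS={C,G} → {C} (+0)
site 3, node DM: D={T} ∪ M={G} → {G,T} (+1)
site 3, node QS: Q={C} ∪ S={A} → {A,C} (+1)
site 3, node DMQS: DM={G,T} ∪ QS={A,C} → {A,C,G,T} (+1)
per-site changes: [2, 2, 2, 3]; total = 9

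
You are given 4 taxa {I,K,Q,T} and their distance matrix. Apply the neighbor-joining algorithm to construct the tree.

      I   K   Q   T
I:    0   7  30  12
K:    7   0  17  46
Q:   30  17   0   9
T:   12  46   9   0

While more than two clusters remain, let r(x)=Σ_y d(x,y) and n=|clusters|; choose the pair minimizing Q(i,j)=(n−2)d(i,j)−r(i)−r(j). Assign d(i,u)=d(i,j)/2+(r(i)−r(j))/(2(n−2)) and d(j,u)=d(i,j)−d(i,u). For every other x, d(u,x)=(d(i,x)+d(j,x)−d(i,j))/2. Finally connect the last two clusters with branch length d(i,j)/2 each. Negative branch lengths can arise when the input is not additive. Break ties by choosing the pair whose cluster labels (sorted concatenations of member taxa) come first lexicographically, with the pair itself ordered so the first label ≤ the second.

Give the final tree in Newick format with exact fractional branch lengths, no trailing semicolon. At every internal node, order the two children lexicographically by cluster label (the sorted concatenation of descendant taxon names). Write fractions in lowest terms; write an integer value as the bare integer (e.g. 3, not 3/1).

(((I:-7/4,K:35/4):73/4,Q:7/4):29/8,T:29/8)

iteration 1: select I,K (d=7, Q=-105); attach at lengths (-7/4, 35/4); label the merged cluster IK
  updated: d(IK,Q)=20, d(IK,T)=51/2
iteration 2: select IK,Q (d=20, Q=-109/2); attach at lengths (73/4, 7/4); label the merged cluster IKQ
  updated: d(IKQ,T)=29/4
iteration 3: select IKQ,T (d=29/4); attach at lengths (29/8, 29/8); label the merged cluster IKQT
final tree: (((I:-7/4,K:35/4):73/4,Q:7/4):29/8,T:29/8)
total length: 137/4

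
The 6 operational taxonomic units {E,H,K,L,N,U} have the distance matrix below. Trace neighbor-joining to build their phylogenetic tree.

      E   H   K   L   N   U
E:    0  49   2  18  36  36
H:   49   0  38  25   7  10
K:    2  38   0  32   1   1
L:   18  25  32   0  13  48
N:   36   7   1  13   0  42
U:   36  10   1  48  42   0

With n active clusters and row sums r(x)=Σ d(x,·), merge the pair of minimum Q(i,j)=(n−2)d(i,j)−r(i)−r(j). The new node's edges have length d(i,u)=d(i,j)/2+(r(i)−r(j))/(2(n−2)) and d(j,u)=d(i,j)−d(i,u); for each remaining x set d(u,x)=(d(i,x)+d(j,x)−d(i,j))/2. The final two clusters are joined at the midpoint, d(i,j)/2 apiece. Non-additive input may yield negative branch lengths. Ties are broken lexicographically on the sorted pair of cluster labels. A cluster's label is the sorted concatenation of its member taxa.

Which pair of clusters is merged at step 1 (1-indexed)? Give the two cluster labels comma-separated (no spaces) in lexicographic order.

step 1: merge (H,U) at d=10, Q=-226; branch lengths H→4, U→6; new cluster HU
  updated: d(E,HU)=75/2, d(HU,K)=29/2, d(HU,L)=63/2, d(HU,N)=39/2
step 2: merge (E,K) at d=2, Q=-137; branch lengths E→25/3, K→-19/3; new cluster EK
  updated: d(EK,HU)=25, d(EK,L)=24, d(EK,N)=35/2
step 3: merge (EK,HU) at d=25, Q=-185/2; branch lengths EK→81/8, HU→119/8; new cluster EHKU
  updated: d(EHKU,L)=61/4, d(EHKU,N)=6
step 4: merge (EHKU,L) at d=61/4, Q=-137/4; branch lengths EHKU→33/8, L→89/8; new cluster EHKLU
  updated: d(EHKLU,N)=15/8
step 5: merge (EHKLU,N) at d=15/8; branch lengths EHKLU→15/16, N→15/16; new cluster EHKLNU
final tree: ((((E:25/3,K:-19/3):81/8,(H:4,U:6):119/8):33/8,L:89/8):15/16,N:15/16)
total length: 433/8

H,U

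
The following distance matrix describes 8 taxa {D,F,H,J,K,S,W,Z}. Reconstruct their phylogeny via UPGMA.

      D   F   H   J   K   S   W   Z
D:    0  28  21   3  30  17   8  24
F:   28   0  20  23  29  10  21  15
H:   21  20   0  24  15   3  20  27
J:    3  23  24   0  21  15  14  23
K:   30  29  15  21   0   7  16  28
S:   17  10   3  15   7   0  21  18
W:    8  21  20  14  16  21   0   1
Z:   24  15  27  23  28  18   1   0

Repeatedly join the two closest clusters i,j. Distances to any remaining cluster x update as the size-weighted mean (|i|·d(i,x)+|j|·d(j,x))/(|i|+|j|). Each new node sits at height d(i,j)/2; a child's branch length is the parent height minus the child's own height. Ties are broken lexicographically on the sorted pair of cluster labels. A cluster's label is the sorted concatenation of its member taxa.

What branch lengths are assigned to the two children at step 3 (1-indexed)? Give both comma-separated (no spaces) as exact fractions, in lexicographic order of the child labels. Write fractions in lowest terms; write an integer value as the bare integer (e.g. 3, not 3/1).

3/2,3/2

iteration 1: select W,Z (d=1); attach at lengths (1/2, 1/2); label the merged cluster WZ
  updated: d(D,WZ)=16, d(F,WZ)=18, d(H,WZ)=47/2, d(J,WZ)=37/2, d(K,WZ)=22, d(S,WZ)=39/2
iteration 2: select D,J (d=3); attach at lengths (3/2, 3/2); label the merged cluster DJ
  updated: d(DJ,F)=51/2, d(DJ,H)=45/2, d(DJ,K)=51/2, d(DJ,S)=16, d(DJ,WZ)=69/4
iteration 3: select H,S (d=3); attach at lengths (3/2, 3/2); label the merged cluster HS
  updated: d(DJ,HS)=77/4, d(F,HS)=15, d(HS,K)=11, d(HS,WZ)=43/2
iteration 4: select HS,K (d=11); attach at lengths (4, 11/2); label the merged cluster HKS
  updated: d(DJ,HKS)=64/3, d(F,HKS)=59/3, d(HKS,WZ)=65/3
iteration 5: select DJ,WZ (d=69/4); attach at lengths (57/8, 65/8); label the merged cluster DJWZ
  updated: d(DJWZ,F)=87/4, d(DJWZ,HKS)=43/2
iteration 6: select F,HKS (d=59/3); attach at lengths (59/6, 13/3); label the merged cluster FHKS
  updated: d(DJWZ,FHKS)=345/16
iteration 7: select DJWZ,FHKS (d=345/16); attach at lengths (69/32, 91/96); label the merged cluster DFHJKSWZ
final tree: (((D:3/2,J:3/2):57/8,(W:1/2,Z:1/2):65/8):69/32,(F:59/6,((H:3/2,S:3/2):4,K:11/2):13/3):91/96)
total length: 2353/48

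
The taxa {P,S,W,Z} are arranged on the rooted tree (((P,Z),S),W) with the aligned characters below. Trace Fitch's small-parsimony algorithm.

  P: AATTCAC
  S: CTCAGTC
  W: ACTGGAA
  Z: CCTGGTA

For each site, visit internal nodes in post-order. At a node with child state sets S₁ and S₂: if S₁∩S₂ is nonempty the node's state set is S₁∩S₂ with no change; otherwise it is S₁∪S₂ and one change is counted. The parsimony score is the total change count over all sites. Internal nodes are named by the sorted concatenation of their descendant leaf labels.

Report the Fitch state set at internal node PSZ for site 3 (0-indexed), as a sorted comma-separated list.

A,G,T

site 0, node PZ: P={A} ∪ Z={C} → {A,C} (+1)
site 0, node PSZ: PZ={A,C} ∩ S={C} → {C} (+0)
site 0, node PSWZ: PSZ={C} ∪ W={A} → {A,C} (+1)
site 1, node PZ: P={A} ∪ Z={C} → {A,C} (+1)
site 1, node PSZ: PZ={A,C} ∪ S={T} → {A,C,T} (+1)
site 1, node PSWZ: PSZ={A,C,T} ∩ W={C} → {C} (+0)
site 2, node PZ: P={T} ∩ Z={T} → {T} (+0)
site 2, node PSZ: PZ={T} ∪ S={C} → {C,T} (+1)
site 2, node PSWZ: PSZ={C,T} ∩ W={T} → {T} (+0)
site 3, node PZ: P={T} ∪ Z={G} → {G,T} (+1)
site 3, node PSZ: PZ={G,T} ∪ S={A} → {A,G,T} (+1)
site 3, node PSWZ: PSZ={A,G,T} ∩ W={G} → {G} (+0)
site 4, node PZ: P={C} ∪ Z={G} → {C,G} (+1)
site 4, node PSZ: PZ={C,G} ∩ S={G} → {G} (+0)
site 4, node PSWZ: PSZ={G} ∩ W={G} → {G} (+0)
site 5, node PZ: P={A} ∪ Z={T} → {A,T} (+1)
site 5, node PSZ: PZ={A,T} ∩ S={T} → {T} (+0)
site 5, node PSWZ: PSZ={T} ∪ W={A} → {A,T} (+1)
site 6, node PZ: P={C} ∪ Z={A} → {A,C} (+1)
site 6, node PSZ: PZ={A,C} ∩ S={C} → {C} (+0)
site 6, node PSWZ: PSZ={C} ∪ W={A} → {A,C} (+1)
per-site changes: [2, 2, 1, 2, 1, 2, 2]; total = 12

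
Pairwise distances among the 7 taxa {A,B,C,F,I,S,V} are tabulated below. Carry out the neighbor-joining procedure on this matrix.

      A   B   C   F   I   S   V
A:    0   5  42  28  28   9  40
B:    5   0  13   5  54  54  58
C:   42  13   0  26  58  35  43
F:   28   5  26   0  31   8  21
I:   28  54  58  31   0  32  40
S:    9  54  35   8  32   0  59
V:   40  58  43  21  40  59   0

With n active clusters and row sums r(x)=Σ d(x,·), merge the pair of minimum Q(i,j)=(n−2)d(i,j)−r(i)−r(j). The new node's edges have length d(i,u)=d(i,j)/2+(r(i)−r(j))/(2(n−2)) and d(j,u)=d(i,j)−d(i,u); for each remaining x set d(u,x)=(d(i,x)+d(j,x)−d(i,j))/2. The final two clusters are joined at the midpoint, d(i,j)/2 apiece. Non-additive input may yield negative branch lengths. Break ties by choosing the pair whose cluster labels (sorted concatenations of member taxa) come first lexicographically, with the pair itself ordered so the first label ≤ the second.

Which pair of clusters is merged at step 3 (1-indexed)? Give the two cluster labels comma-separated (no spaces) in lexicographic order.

AS,I

1. join B+C (d=13, Q=-341) ⇒ BC; edges |B|=37/10, |C|=93/10
  updated: d(A,BC)=17, d(BC,F)=9, d(BC,I)=99/2, d(BC,S)=38, d(BC,V)=44
2. join A+S (d=9, Q=-232) ⇒ AS; edges |A|=3/2, |S|=15/2
  updated: d(AS,BC)=23, d(AS,F)=27/2, d(AS,I)=51/2, d(AS,V)=45
3. join AS+I (d=51/2, Q=-353/2) ⇒ AIS; edges |AS|=25/4, |I|=77/4
  updated: d(AIS,BC)=47/2, d(AIS,F)=19/2, d(AIS,V)=119/4
4. join AIS+V (d=119/4, Q=-98) ⇒ AISV; edges |AIS|=55/8, |V|=183/8
  updated: d(AISV,BC)=151/8, d(AISV,F)=3/8
5. join AISV+BC (d=151/8, Q=-113/4) ⇒ ABCISV; edges |AISV|=41/8, |BC|=55/4
  updated: d(ABCISV,F)=-19/4
6. join ABCISV+F (d=-19/4) ⇒ ABCFISV; edges |ABCISV|=-19/8, |F|=-19/8
final tree: (((((A:3/2,S:15/2):25/4,I:77/4):55/8,V:183/8):41/8,(B:37/10,C:93/10):55/4):-19/8,F:-19/8)
total length: 731/8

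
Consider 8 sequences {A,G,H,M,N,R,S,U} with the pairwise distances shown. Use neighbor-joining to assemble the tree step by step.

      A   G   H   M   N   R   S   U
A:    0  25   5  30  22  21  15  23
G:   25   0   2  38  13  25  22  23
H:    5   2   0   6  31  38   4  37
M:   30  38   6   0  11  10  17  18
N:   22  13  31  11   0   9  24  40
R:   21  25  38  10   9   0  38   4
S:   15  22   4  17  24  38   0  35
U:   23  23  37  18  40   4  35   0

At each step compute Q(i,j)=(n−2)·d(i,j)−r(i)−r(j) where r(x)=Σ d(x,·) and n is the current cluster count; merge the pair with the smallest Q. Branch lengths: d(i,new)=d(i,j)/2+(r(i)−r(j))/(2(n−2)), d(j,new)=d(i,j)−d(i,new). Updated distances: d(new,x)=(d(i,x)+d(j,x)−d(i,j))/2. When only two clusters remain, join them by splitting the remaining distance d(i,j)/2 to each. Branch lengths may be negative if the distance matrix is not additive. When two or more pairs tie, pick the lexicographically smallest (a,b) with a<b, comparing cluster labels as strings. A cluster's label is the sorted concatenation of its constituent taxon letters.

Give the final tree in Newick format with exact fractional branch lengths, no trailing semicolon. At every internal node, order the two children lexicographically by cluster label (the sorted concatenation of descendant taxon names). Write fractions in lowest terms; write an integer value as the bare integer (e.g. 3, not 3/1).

1. join R+U (d=4, Q=-301) ⇒ RU; edges |R|=-11/12, |U|=59/12
  updated: d(A,RU)=20, d(G,RU)=22, d(H,RU)=71/2, d(M,RU)=12, d(N,RU)=45/2, d(RU,S)=69/2
2. join M+RU (d=12, Q=-401/2) ⇒ MRU; edges |M|=11/4, |RU|=37/4
  updated: d(A,MRU)=19, d(G,MRU)=24, d(H,MRU)=59/4, d(MRU,N)=43/4, d(MRU,S)=79/4
3. join MRU+N (d=43/4, Q=-146) ⇒ MNRU; edges |MRU|=61/16, |N|=111/16
  updated: d(A,MNRU)=121/8, d(G,MNRU)=105/8, d(H,MNRU)=35/2, d(MNRU,S)=33/2
4. join G+MNRU (d=105/8, Q=-85) ⇒ GMNRU; edges |G|=157/24, |MNRU|=79/12
  updated: d(A,GMNRU)=27/2, d(GMNRU,H)=51/16, d(GMNRU,S)=203/16
5. join A+GMNRU (d=27/2, Q=-287/8) ⇒ AGMNRU; edges |A|=249/32, |GMNRU|=183/32
  updated: d(AGMNRU,H)=-85/32, d(AGMNRU,S)=227/32
6. join AGMNRU+H (d=-85/32, Q=-135/16) ⇒ AGHMNRU; edges |AGMNRU|=7/32, |H|=-23/8
  updated: d(AGHMNRU,S)=55/8
7. join AGHMNRU+S (d=55/8) ⇒ AGHMNRSU; edges |AGHMNRU|=55/16, |S|=55/16
final tree: (((A:249/32,(G:157/24,((M:11/4,(R:-11/12,U:59/12):37/4):61/16,N:111/16):79/12):183/32):7/32,H:-23/8):55/16,S:55/16)
total length: 1843/32

(((A:249/32,(G:157/24,((M:11/4,(R:-11/12,U:59/12):37/4):61/16,N:111/16):79/12):183/32):7/32,H:-23/8):55/16,S:55/16)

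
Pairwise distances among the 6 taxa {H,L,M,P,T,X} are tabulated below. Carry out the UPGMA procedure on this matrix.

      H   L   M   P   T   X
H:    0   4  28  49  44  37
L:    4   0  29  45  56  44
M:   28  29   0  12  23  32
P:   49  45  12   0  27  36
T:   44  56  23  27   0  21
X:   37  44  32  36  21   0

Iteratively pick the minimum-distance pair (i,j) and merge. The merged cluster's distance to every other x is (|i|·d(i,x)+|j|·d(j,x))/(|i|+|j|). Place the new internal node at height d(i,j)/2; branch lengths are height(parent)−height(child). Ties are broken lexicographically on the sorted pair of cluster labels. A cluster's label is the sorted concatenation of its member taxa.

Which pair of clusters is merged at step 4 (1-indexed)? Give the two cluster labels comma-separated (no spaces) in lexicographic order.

MP,TX

iteration 1: select H,L (d=4); attach at lengths (2, 2); label the merged cluster HL
  updated: d(HL,M)=57/2, d(HL,P)=47, d(HL,T)=50, d(HL,X)=81/2
iteration 2: select M,P (d=12); attach at lengths (6, 6); label the merged cluster MP
  updated: d(HL,MP)=151/4, d(MP,T)=25, d(MP,X)=34
iteration 3: select T,X (d=21); attach at lengths (21/2, 21/2); label the merged cluster TX
  updated: d(HL,TX)=181/4, d(MP,TX)=59/2
iteration 4: select MP,TX (d=59/2); attach at lengths (35/4, 17/4); label the merged cluster MPTX
  updated: d(HL,MPTX)=83/2
iteration 5: select HL,MPTX (d=83/2); attach at lengths (75/4, 6); label the merged cluster HLMPTX
final tree: ((H:2,L:2):75/4,((M:6,P:6):35/4,(T:21/2,X:21/2):17/4):6)
total length: 299/4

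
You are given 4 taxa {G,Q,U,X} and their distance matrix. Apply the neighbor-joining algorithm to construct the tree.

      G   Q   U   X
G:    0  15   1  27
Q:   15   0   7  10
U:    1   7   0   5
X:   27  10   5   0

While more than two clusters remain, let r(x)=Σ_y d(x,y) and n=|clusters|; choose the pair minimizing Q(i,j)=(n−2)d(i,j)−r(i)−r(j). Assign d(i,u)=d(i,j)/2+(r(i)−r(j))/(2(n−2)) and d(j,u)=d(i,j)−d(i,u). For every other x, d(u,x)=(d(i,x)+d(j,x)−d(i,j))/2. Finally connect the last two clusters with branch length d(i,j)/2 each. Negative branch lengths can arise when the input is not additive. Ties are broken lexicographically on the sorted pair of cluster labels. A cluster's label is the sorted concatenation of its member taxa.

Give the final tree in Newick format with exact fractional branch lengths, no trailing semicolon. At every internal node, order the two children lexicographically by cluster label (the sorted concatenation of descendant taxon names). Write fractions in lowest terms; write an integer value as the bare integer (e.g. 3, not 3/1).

1. join G+U (d=1, Q=-54) ⇒ GU; edges |G|=8, |U|=-7
  updated: d(GU,Q)=21/2, d(GU,X)=31/2
2. join GU+Q (d=21/2, Q=-36) ⇒ GQU; edges |GU|=8, |Q|=5/2
  updated: d(GQU,X)=15/2
3. join GQU+X (d=15/2) ⇒ GQUX; edges |GQU|=15/4, |X|=15/4
final tree: (((G:8,U:-7):8,Q:5/2):15/4,X:15/4)
total length: 19

(((G:8,U:-7):8,Q:5/2):15/4,X:15/4)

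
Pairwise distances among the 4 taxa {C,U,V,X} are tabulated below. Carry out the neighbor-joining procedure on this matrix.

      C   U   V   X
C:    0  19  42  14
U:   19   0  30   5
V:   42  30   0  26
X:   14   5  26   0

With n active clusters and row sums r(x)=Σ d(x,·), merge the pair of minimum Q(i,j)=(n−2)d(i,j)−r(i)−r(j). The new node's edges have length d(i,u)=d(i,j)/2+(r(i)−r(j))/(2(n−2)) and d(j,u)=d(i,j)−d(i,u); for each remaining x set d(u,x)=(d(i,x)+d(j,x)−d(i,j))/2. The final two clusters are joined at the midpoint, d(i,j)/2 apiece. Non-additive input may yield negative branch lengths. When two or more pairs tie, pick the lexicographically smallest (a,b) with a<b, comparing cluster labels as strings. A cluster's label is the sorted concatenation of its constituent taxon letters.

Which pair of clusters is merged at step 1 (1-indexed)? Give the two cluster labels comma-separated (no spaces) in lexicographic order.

step 1: merge (C,X) at d=14, Q=-92; branch lengths C→29/2, X→-1/2; new cluster CX
  updated: d(CX,U)=5, d(CX,V)=27
step 2: merge (CX,U) at d=5, Q=-62; branch lengths CX→1, U→4; new cluster CUX
  updated: d(CUX,V)=26
step 3: merge (CUX,V) at d=26; branch lengths CUX→13, V→13; new cluster CUVX
final tree: (((C:29/2,X:-1/2):1,U:4):13,V:13)
total length: 45

C,X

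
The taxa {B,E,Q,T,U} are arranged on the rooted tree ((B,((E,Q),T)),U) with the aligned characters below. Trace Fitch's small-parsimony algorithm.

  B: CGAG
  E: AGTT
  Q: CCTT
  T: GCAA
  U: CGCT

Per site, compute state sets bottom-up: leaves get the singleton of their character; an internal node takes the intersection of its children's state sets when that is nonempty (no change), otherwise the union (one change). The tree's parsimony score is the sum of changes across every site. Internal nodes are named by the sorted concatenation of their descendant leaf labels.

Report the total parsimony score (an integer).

8

EQ@0: {A} ∪ {C} = {A,C} (union, +1)
EQT@0: {A,C} ∪ {G} = {A,C,G} (union, +1)
BEQT@0: {C} ∩ {A,C,G} = {C} (intersection, +0)
BEQTU@0: {C} ∩ {C} = {C} (intersection, +0)
EQ@1: {G} ∪ {C} = {C,G} (union, +1)
EQT@1: {C,G} ∩ {C} = {C} (intersection, +0)
BEQT@1: {G} ∪ {C} = {C,G} (union, +1)
BEQTU@1: {C,G} ∩ {G} = {G} (intersection, +0)
EQ@2: {T} ∩ {T} = {T} (intersection, +0)
EQT@2: {T} ∪ {A} = {A,T} (union, +1)
BEQT@2: {A} ∩ {A,T} = {A} (intersection, +0)
BEQTU@2: {A} ∪ {C} = {A,C} (union, +1)
EQ@3: {T} ∩ {T} = {T} (intersection, +0)
EQT@3: {T} ∪ {A} = {A,T} (union, +1)
BEQT@3: {G} ∪ {A,T} = {A,G,T} (union, +1)
BEQTU@3: {A,G,T} ∩ {T} = {T} (intersection, +0)
per-site changes: [2, 2, 2, 2]; total = 8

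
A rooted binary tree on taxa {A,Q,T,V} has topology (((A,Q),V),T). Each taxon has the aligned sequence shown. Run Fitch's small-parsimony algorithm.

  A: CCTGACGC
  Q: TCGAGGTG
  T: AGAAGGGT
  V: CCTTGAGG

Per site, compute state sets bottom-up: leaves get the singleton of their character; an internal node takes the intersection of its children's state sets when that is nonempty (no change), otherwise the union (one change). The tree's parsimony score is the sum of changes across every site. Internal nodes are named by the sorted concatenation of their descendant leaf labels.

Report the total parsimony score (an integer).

13

site 0, node AQ: A={C} ∪ Q={T} → {C,T} (+1)
site 0, node AQV: AQ={C,T} ∩ V={C} → {C} (+0)
site 0, node AQTV: AQV={C} ∪ T={A} → {A,C} (+1)
site 1, node AQ: A={C} ∩ Q={C} → {C} (+0)
site 1, node AQV: AQ={C} ∩ V={C} → {C} (+0)
site 1, node AQTV: AQV={C} ∪ T={G} → {C,G} (+1)
site 2, node AQ: A={T} ∪ Q={G} → {G,T} (+1)
site 2, node AQV: AQ={G,T} ∩ V={T} → {T} (+0)
site 2, node AQTV: AQV={T} ∪ T={A} → {A,T} (+1)
site 3, node AQ: A={G} ∪ Q={A} → {A,G} (+1)
site 3, node AQV: AQ={A,G} ∪ V={T} → {A,G,T} (+1)
site 3, node AQTV: AQV={A,G,T} ∩ T={A} → {A} (+0)
site 4, node AQ: A={A} ∪ Q={G} → {A,G} (+1)
site 4, node AQV: AQ={A,G} ∩ V={G} → {G} (+0)
site 4, node AQTV: AQV={G} ∩ T={G} → {G} (+0)
site 5, node AQ: A={C} ∪ Q={G} → {C,G} (+1)
site 5, node AQV: AQ={C,G} ∪ V={A} → {A,C,G} (+1)
site 5, node AQTV: AQV={A,C,G} ∩ T={G} → {G} (+0)
site 6, node AQ: A={G} ∪ Q={T} → {G,T} (+1)
site 6, node AQV: AQ={G,T} ∩ V={G} → {G} (+0)
site 6, node AQTV: AQV={G} ∩ T={G} → {G} (+0)
site 7, node AQ: A={C} ∪ Q={G} → {C,G} (+1)
site 7, node AQV: AQ={C,G} ∩ V={G} → {G} (+0)
site 7, node AQTV: AQV={G} ∪ T={T} → {G,T} (+1)
per-site changes: [2, 1, 2, 2, 1, 2, 1, 2]; total = 13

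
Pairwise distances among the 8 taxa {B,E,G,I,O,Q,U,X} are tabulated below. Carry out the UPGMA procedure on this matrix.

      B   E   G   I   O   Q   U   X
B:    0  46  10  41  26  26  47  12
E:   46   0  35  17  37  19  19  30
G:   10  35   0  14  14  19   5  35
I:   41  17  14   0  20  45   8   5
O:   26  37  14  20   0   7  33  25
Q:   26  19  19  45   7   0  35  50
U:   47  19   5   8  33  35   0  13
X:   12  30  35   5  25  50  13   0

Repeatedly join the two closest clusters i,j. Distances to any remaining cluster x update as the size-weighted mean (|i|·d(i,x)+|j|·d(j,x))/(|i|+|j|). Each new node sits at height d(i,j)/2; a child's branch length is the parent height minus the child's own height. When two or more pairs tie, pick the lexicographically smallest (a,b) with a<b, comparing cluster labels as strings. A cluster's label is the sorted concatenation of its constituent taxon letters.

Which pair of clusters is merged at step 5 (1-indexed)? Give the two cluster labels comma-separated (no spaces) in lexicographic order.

E,GIUX

iteration 1: select G,U (d=5); attach at lengths (5/2, 5/2); label the merged cluster GU
  updated: d(B,GU)=57/2, d(E,GU)=27, d(GU,I)=11, d(GU,O)=47/2, d(GU,Q)=27, d(GU,X)=24
iteration 2: select I,X (d=5); attach at lengths (5/2, 5/2); label the merged cluster IX
  updated: d(B,IX)=53/2, d(E,IX)=47/2, d(GU,IX)=35/2, d(IX,O)=45/2, d(IX,Q)=95/2
iteration 3: select O,Q (d=7); attach at lengths (7/2, 7/2); label the merged cluster OQ
  updated: d(B,OQ)=26, d(E,OQ)=28, d(GU,OQ)=101/4, d(IX,OQ)=35
iteration 4: select GU,IX (d=35/2); attach at lengths (25/4, 25/4); label the merged cluster GIUX
  updated: d(B,GIUX)=55/2, d(E,GIUX)=101/4, d(GIUX,OQ)=241/8
iteration 5: select E,GIUX (d=101/4); attach at lengths (101/8, 31/8); label the merged cluster EGIUX
  updated: d(B,EGIUX)=156/5, d(EGIUX,OQ)=297/10
iteration 6: select B,OQ (d=26); attach at lengths (13, 19/2); label the merged cluster BOQ
  updated: d(BOQ,EGIUX)=151/5
iteration 7: select BOQ,EGIUX (d=151/5); attach at lengths (21/10, 99/40); label the merged cluster BEGIOQUX
final tree: ((B:13,(O:7/2,Q:7/2):19/2):21/10,(E:101/8,((G:5/2,U:5/2):25/4,(I:5/2,X:5/2):25/4):31/8):99/40)
total length: 2923/40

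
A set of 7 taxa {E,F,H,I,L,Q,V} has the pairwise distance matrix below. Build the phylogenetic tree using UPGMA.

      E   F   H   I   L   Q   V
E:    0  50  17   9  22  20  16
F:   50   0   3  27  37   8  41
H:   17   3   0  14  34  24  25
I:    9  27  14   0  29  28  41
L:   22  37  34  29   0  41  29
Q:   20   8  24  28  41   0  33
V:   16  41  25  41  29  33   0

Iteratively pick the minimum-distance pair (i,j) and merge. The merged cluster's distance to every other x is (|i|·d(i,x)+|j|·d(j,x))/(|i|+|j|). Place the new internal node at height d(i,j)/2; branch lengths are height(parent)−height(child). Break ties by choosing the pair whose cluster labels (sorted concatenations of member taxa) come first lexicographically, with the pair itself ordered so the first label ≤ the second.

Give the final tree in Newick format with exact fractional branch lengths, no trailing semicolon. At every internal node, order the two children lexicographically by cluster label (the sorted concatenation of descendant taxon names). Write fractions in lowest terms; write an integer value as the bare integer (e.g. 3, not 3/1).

((((E:9/2,I:9/2):33/4,L:51/4):19/12,V:43/3):23/24,((F:3/2,H:3/2):13/2,Q:8):175/24)

iteration 1: select F,H (d=3); attach at lengths (3/2, 3/2); label the merged cluster FH
  updated: d(E,FH)=67/2, d(FH,I)=41/2, d(FH,L)=71/2, d(FH,Q)=16, d(FH,V)=33
iteration 2: select E,I (d=9); attach at lengths (9/2, 9/2); label the merged cluster EI
  updated: d(EI,FH)=27, d(EI,L)=51/2, d(EI,Q)=24, d(EI,V)=57/2
iteration 3: select FH,Q (d=16); attach at lengths (13/2, 8); label the merged cluster FHQ
  updated: d(EI,FHQ)=26, d(FHQ,L)=112/3, d(FHQ,V)=33
iteration 4: select EI,L (d=51/2); attach at lengths (33/4, 51/4); label the merged cluster EIL
  updated: d(EIL,FHQ)=268/9, d(EIL,V)=86/3
iteration 5: select EIL,V (d=86/3); attach at lengths (19/12, 43/3); label the merged cluster EILV
  updated: d(EILV,FHQ)=367/12
iteration 6: select EILV,FHQ (d=367/12); attach at lengths (23/24, 175/24); label the merged cluster EFHILQV
final tree: ((((E:9/2,I:9/2):33/4,L:51/4):19/12,V:43/3):23/24,((F:3/2,H:3/2):13/2,Q:8):175/24)
total length: 215/3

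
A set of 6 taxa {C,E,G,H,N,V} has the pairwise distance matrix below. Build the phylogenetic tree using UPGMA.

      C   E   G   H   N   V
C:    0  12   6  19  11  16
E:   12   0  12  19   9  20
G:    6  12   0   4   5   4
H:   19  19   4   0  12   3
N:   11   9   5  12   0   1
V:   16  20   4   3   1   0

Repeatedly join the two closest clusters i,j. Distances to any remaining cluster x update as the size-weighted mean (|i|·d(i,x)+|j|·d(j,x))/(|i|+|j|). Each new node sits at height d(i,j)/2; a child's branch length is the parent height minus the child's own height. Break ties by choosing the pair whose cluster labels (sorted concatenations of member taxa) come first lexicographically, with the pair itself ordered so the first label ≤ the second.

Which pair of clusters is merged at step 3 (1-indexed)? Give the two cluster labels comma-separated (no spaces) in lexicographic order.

GH,NV

iteration 1: select N,V (d=1); attach at lengths (1/2, 1/2); label the merged cluster NV
  updated: d(C,NV)=27/2, d(E,NV)=29/2, d(G,NV)=9/2, d(H,NV)=15/2
iteration 2: select G,H (d=4); attach at lengths (2, 2); label the merged cluster GH
  updated: d(C,GH)=25/2, d(E,GH)=31/2, d(GH,NV)=6
iteration 3: select GH,NV (d=6); attach at lengths (1, 5/2); label the merged cluster GHNV
  updated: d(C,GHNV)=13, d(E,GHNV)=15
iteration 4: select C,E (d=12); attach at lengths (6, 6); label the merged cluster CE
  updated: d(CE,GHNV)=14
iteration 5: select CE,GHNV (d=14); attach at lengths (1, 4); label the merged cluster CEGHNV
final tree: ((C:6,E:6):1,((G:2,H:2):1,(N:1/2,V:1/2):5/2):4)
total length: 51/2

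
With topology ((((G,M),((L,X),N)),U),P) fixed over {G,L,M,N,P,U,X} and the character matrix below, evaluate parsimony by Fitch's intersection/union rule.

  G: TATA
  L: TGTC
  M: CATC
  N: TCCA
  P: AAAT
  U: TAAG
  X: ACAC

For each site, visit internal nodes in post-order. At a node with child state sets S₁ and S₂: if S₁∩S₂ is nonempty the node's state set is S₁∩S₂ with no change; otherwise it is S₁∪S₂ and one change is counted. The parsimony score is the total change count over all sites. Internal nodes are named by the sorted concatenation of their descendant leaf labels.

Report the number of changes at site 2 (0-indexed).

[col 0] GM: children G:{T}, M:{C} ∪→ {C,T}; cost 1
[col 0] LX: children L:{T}, X:{A} ∪→ {A,T}; cost 1
[col 0] LNX: children LX:{A,T}, N:{T} ∩→ {T}; cost 0
[col 0] GLMNX: children GM:{C,T}, LNX:{T} ∩→ {T}; cost 0
[col 0] GLMNUX: children GLMNX:{T}, U:{T} ∩→ {T}; cost 0
[col 0] GLMNPUX: children GLMNUX:{T}, P:{A} ∪→ {A,T}; cost 1
[col 1] GM: children G:{A}, M:{A} ∩→ {A}; cost 0
[col 1] LX: children L:{G}, X:{C} ∪→ {C,G}; cost 1
[col 1] LNX: children LX:{C,G}, N:{C} ∩→ {C}; cost 0
[col 1] GLMNX: children GM:{A}, LNX:{C} ∪→ {A,C}; cost 1
[col 1] GLMNUX: children GLMNX:{A,C}, U:{A} ∩→ {A}; cost 0
[col 1] GLMNPUX: children GLMNUX:{A}, P:{A} ∩→ {A}; cost 0
[col 2] GM: children G:{T}, M:{T} ∩→ {T}; cost 0
[col 2] LX: children L:{T}, X:{A} ∪→ {A,T}; cost 1
[col 2] LNX: children LX:{A,T}, N:{C} ∪→ {A,C,T}; cost 1
[col 2] GLMNX: children GM:{T}, LNX:{A,C,T} ∩→ {T}; cost 0
[col 2] GLMNUX: children GLMNX:{T}, U:{A} ∪→ {A,T}; cost 1
[col 2] GLMNPUX: children GLMNUX:{A,T}, P:{A} ∩→ {A}; cost 0
[col 3] GM: children G:{A}, M:{C} ∪→ {A,C}; cost 1
[col 3] LX: children L:{C}, X:{C} ∩→ {C}; cost 0
[col 3] LNX: children LX:{C}, N:{A} ∪→ {A,C}; cost 1
[col 3] GLMNX: children GM:{A,C}, LNX:{A,C} ∩→ {A,C}; cost 0
[col 3] GLMNUX: children GLMNX:{A,C}, U:{G} ∪→ {A,C,G}; cost 1
[col 3] GLMNPUX: children GLMNUX:{A,C,G}, P:{T} ∪→ {A,C,G,T}; cost 1
per-site changes: [3, 2, 3, 4]; total = 12

3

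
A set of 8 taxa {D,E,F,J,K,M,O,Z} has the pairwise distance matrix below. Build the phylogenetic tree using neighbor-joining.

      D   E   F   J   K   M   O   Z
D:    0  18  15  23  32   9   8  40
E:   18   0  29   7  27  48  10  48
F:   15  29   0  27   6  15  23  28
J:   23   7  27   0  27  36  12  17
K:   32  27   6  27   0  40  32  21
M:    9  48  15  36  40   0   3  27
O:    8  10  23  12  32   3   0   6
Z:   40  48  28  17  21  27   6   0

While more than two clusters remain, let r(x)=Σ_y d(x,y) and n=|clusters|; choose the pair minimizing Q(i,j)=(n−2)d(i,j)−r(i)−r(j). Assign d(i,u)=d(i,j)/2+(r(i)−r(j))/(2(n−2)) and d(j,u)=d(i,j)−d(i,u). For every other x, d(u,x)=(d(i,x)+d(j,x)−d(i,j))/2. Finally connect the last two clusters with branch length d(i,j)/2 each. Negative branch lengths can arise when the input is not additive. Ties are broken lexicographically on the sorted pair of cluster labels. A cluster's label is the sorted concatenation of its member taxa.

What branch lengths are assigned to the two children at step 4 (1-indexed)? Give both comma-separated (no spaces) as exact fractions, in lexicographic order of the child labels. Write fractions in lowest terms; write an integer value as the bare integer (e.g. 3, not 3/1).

47/8,-39/8

iteration 1: select E,J (d=7, Q=-294); attach at lengths (20/3, 1/3); label the merged cluster EJ
  updated: d(D,EJ)=17, d(EJ,F)=49/2, d(EJ,K)=47/2, d(EJ,M)=77/2, d(EJ,O)=15/2, d(EJ,Z)=29
iteration 2: select F,K (d=6, Q=-236); attach at lengths (-13/10, 73/10); label the merged cluster FK
  updated: d(D,FK)=41/2, d(EJ,FK)=21, d(FK,M)=49/2, d(FK,O)=49/2, d(FK,Z)=43/2
iteration 3: select D,M (d=9, Q=-321/2); attach at lengths (57/16, 87/16); label the merged cluster DM
  updated: d(DM,EJ)=93/4, d(DM,FK)=18, d(DM,O)=1, d(DM,Z)=29
iteration 4: select DM,O (d=1, Q=-429/4); attach at lengths (47/8, -39/8); label the merged cluster DMO
  updated: d(DMO,EJ)=119/8, d(DMO,FK)=83/4, d(DMO,Z)=17
iteration 5: select DMO,EJ (d=119/8, Q=-351/4); attach at lengths (35/8, 21/2); label the merged cluster DEJMO
  updated: d(DEJMO,FK)=215/16, d(DEJMO,Z)=249/16
iteration 6: select DEJMO,FK (d=215/16, Q=-101/2); attach at lengths (15/4, 155/16); label the merged cluster DEFJKMO
  updated: d(DEFJKMO,Z)=189/16
iteration 7: select DEFJKMO,Z (d=189/16); attach at lengths (189/32, 189/32); label the merged cluster DEFJKMOZ
final tree: (((((D:57/16,M:87/16):47/8,O:-39/8):35/8,(E:20/3,J:1/3):21/2):15/4,(F:-13/10,K:73/10):155/16):189/32,Z:189/32)
total length: 505/8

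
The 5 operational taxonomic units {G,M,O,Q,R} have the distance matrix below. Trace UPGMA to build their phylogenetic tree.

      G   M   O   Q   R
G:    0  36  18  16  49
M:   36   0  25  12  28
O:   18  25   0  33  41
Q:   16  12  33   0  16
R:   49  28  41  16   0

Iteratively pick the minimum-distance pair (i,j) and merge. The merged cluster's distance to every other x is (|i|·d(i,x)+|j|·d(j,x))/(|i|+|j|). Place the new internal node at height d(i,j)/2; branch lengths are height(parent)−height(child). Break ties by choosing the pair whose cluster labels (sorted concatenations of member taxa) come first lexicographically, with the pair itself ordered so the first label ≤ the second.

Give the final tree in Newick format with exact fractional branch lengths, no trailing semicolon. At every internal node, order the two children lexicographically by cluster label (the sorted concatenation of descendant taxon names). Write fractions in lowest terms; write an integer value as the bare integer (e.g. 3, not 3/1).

step 1: merge (M,Q) at d=12; branch lengths M→6, Q→6; new cluster MQ
  updated: d(G,MQ)=26, d(MQ,O)=29, d(MQ,R)=22
step 2: merge (G,O) at d=18; branch lengths G→9, O→9; new cluster GO
  updated: d(GO,MQ)=55/2, d(GO,R)=45
step 3: merge (MQ,R) at d=22; branch lengths MQ→5, R→11; new cluster MQR
  updated: d(GO,MQR)=100/3
step 4: merge (GO,MQR) at d=100/3; branch lengths GO→23/3, MQR→17/3; new cluster GMOQR
final tree: ((G:9,O:9):23/3,((M:6,Q:6):5,R:11):17/3)
total length: 178/3

((G:9,O:9):23/3,((M:6,Q:6):5,R:11):17/3)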